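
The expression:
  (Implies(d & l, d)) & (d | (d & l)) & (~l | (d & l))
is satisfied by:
  {d: True}


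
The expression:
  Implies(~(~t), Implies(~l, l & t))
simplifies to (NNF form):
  l | ~t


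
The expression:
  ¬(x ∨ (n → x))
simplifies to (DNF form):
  n ∧ ¬x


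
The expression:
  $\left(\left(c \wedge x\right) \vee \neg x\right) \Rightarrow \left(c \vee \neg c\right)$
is always true.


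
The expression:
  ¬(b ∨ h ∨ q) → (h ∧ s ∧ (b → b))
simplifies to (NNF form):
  b ∨ h ∨ q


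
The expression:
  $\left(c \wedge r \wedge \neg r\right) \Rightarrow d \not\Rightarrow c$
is always true.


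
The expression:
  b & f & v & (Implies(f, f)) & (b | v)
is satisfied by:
  {b: True, f: True, v: True}


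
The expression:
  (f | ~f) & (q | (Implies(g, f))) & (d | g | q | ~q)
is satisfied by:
  {q: True, f: True, g: False}
  {q: True, f: False, g: False}
  {f: True, q: False, g: False}
  {q: False, f: False, g: False}
  {g: True, q: True, f: True}
  {g: True, q: True, f: False}
  {g: True, f: True, q: False}


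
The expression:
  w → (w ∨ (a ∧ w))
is always true.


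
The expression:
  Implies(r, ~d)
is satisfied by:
  {d: False, r: False}
  {r: True, d: False}
  {d: True, r: False}


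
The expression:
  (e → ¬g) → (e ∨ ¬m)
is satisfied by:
  {e: True, m: False}
  {m: False, e: False}
  {m: True, e: True}


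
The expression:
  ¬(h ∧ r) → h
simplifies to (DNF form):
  h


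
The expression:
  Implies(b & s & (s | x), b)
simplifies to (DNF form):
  True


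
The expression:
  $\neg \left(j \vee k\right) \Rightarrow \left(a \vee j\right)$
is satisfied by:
  {a: True, k: True, j: True}
  {a: True, k: True, j: False}
  {a: True, j: True, k: False}
  {a: True, j: False, k: False}
  {k: True, j: True, a: False}
  {k: True, j: False, a: False}
  {j: True, k: False, a: False}


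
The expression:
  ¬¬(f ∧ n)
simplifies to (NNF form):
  f ∧ n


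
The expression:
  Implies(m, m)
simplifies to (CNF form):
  True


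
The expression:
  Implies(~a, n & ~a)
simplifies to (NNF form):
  a | n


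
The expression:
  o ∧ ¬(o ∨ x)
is never true.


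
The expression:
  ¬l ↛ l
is always true.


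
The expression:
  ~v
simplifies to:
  ~v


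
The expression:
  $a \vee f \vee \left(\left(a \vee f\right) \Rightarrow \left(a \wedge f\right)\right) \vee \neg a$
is always true.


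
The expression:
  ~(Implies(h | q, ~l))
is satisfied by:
  {q: True, h: True, l: True}
  {q: True, l: True, h: False}
  {h: True, l: True, q: False}


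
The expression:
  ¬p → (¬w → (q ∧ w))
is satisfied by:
  {p: True, w: True}
  {p: True, w: False}
  {w: True, p: False}


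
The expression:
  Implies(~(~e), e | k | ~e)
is always true.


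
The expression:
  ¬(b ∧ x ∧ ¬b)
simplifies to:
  True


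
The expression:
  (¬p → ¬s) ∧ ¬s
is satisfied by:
  {s: False}


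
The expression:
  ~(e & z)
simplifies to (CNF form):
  ~e | ~z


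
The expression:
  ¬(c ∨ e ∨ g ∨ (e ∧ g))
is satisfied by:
  {g: False, e: False, c: False}


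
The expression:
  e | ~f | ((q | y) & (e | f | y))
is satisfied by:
  {y: True, q: True, e: True, f: False}
  {y: True, q: True, e: False, f: False}
  {y: True, e: True, q: False, f: False}
  {y: True, e: False, q: False, f: False}
  {q: True, e: True, y: False, f: False}
  {q: True, e: False, y: False, f: False}
  {e: True, y: False, q: False, f: False}
  {e: False, y: False, q: False, f: False}
  {f: True, y: True, q: True, e: True}
  {f: True, y: True, q: True, e: False}
  {f: True, y: True, e: True, q: False}
  {f: True, y: True, e: False, q: False}
  {f: True, q: True, e: True, y: False}
  {f: True, q: True, e: False, y: False}
  {f: True, e: True, q: False, y: False}


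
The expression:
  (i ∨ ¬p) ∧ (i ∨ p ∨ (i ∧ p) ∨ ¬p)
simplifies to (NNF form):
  i ∨ ¬p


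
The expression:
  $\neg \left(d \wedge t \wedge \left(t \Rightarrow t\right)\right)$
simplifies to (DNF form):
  $\neg d \vee \neg t$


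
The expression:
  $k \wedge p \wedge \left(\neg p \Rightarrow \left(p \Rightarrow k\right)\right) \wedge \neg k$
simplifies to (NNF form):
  $\text{False}$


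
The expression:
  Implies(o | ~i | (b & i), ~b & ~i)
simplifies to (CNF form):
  ~b & (~i | ~o)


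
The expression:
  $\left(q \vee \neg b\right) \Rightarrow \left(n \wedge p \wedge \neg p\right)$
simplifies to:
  $b \wedge \neg q$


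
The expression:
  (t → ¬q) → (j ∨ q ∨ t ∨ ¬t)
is always true.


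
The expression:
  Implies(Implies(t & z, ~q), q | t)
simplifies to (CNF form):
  q | t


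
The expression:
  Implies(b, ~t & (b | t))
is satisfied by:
  {t: False, b: False}
  {b: True, t: False}
  {t: True, b: False}


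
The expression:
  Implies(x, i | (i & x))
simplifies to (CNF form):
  i | ~x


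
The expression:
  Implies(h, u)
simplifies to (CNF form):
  u | ~h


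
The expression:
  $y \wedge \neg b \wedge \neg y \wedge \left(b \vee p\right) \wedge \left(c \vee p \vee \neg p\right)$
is never true.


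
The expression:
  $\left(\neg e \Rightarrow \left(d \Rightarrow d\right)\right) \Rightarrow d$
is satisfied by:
  {d: True}


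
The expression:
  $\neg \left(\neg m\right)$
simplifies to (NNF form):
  $m$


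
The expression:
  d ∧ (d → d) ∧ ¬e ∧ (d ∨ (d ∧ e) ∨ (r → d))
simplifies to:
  d ∧ ¬e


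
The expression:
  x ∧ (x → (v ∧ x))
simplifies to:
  v ∧ x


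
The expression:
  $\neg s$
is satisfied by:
  {s: False}


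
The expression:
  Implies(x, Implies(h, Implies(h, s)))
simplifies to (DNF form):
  s | ~h | ~x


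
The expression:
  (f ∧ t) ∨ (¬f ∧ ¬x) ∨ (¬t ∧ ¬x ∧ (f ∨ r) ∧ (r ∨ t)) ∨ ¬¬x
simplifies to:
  r ∨ t ∨ x ∨ ¬f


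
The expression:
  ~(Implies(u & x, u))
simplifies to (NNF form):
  False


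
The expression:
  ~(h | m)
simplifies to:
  ~h & ~m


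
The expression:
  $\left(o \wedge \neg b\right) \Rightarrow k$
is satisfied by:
  {b: True, k: True, o: False}
  {b: True, o: False, k: False}
  {k: True, o: False, b: False}
  {k: False, o: False, b: False}
  {b: True, k: True, o: True}
  {b: True, o: True, k: False}
  {k: True, o: True, b: False}


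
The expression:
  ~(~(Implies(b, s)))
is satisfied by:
  {s: True, b: False}
  {b: False, s: False}
  {b: True, s: True}


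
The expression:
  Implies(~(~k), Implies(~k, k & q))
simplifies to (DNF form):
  True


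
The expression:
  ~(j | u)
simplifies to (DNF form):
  ~j & ~u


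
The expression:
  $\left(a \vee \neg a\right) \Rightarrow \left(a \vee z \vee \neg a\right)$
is always true.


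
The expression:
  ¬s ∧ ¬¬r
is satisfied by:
  {r: True, s: False}


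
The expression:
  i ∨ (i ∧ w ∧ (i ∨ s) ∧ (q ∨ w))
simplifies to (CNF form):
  i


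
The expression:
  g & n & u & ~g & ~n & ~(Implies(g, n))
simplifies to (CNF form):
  False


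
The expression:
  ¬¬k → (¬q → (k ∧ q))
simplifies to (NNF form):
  q ∨ ¬k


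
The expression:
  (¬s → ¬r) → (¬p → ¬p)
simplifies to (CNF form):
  True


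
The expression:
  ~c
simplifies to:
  ~c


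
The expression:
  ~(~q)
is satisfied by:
  {q: True}


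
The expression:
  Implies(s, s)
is always true.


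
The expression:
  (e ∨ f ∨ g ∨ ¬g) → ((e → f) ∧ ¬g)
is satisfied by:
  {f: True, g: False, e: False}
  {g: False, e: False, f: False}
  {e: True, f: True, g: False}


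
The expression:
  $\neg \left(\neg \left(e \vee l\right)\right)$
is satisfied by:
  {l: True, e: True}
  {l: True, e: False}
  {e: True, l: False}


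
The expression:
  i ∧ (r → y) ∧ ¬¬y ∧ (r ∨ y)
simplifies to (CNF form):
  i ∧ y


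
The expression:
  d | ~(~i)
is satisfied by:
  {i: True, d: True}
  {i: True, d: False}
  {d: True, i: False}


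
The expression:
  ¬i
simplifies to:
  ¬i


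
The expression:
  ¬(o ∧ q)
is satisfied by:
  {o: False, q: False}
  {q: True, o: False}
  {o: True, q: False}


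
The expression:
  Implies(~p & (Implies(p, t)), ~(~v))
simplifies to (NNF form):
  p | v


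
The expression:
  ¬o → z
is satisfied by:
  {o: True, z: True}
  {o: True, z: False}
  {z: True, o: False}


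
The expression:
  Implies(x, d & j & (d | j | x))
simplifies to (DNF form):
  ~x | (d & j)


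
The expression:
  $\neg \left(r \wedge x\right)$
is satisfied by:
  {x: False, r: False}
  {r: True, x: False}
  {x: True, r: False}


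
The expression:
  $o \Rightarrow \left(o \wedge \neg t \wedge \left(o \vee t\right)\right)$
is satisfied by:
  {o: False, t: False}
  {t: True, o: False}
  {o: True, t: False}


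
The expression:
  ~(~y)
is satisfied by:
  {y: True}


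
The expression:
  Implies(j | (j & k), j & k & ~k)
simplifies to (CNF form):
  ~j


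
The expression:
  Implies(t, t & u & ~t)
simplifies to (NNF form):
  ~t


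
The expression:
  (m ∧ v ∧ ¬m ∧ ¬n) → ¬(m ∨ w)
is always true.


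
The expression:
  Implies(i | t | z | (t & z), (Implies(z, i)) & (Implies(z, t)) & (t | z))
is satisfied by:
  {t: True, z: False, i: False}
  {z: False, i: False, t: False}
  {i: True, t: True, z: False}
  {i: True, z: True, t: True}


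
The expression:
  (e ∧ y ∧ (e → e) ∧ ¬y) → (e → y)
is always true.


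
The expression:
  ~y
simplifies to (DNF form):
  ~y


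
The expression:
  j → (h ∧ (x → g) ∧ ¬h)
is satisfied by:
  {j: False}


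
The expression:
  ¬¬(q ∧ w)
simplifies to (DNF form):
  q ∧ w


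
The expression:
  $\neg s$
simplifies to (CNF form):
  $\neg s$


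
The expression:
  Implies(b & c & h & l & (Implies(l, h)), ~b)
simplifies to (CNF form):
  ~b | ~c | ~h | ~l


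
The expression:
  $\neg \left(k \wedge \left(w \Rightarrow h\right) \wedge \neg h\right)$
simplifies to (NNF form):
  $h \vee w \vee \neg k$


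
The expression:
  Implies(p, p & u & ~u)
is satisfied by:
  {p: False}


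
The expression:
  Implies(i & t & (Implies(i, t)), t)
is always true.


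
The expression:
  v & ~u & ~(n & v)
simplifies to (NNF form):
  v & ~n & ~u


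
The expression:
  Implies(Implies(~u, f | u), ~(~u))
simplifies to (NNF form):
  u | ~f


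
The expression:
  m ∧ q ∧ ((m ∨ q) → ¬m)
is never true.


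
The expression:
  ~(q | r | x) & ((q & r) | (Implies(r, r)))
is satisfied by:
  {q: False, r: False, x: False}


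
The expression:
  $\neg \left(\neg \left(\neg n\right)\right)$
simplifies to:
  $\neg n$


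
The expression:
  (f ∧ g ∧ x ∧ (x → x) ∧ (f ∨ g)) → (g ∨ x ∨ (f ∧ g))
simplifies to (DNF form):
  True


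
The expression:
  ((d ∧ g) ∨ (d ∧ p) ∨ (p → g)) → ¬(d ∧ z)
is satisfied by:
  {z: False, d: False}
  {d: True, z: False}
  {z: True, d: False}


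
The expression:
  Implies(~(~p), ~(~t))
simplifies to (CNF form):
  t | ~p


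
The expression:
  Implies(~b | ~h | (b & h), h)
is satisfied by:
  {h: True}


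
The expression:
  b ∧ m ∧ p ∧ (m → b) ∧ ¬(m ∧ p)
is never true.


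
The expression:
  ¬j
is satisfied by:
  {j: False}


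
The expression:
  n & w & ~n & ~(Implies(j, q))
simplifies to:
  False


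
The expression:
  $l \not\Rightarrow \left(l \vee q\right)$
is never true.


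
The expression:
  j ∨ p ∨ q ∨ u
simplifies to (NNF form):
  j ∨ p ∨ q ∨ u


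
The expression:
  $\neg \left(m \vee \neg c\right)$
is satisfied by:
  {c: True, m: False}


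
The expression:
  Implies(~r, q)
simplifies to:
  q | r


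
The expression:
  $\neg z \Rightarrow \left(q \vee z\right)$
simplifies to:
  $q \vee z$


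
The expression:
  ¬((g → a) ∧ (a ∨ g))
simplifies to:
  ¬a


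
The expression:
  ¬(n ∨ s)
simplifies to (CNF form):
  ¬n ∧ ¬s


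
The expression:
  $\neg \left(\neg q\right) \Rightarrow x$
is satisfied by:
  {x: True, q: False}
  {q: False, x: False}
  {q: True, x: True}


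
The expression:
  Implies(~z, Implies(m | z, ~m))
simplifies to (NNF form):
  z | ~m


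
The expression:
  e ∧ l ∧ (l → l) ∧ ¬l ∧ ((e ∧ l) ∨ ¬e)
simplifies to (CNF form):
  False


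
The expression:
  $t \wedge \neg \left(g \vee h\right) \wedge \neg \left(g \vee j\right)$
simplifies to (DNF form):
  $t \wedge \neg g \wedge \neg h \wedge \neg j$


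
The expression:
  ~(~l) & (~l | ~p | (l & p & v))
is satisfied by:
  {v: True, l: True, p: False}
  {l: True, p: False, v: False}
  {v: True, p: True, l: True}


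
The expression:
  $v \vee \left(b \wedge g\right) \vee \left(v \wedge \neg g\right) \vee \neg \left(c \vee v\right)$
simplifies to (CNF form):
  $\left(b \vee v \vee \neg c\right) \wedge \left(g \vee v \vee \neg c\right)$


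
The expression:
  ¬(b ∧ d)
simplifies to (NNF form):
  ¬b ∨ ¬d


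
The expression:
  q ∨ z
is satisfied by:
  {q: True, z: True}
  {q: True, z: False}
  {z: True, q: False}


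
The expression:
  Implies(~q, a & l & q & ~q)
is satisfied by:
  {q: True}


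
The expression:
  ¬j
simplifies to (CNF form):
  ¬j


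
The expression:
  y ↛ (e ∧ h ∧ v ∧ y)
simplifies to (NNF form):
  y ∧ (¬e ∨ ¬h ∨ ¬v)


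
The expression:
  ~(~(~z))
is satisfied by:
  {z: False}


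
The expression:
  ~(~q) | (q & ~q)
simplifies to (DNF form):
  q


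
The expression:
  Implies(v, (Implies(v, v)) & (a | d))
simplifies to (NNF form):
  a | d | ~v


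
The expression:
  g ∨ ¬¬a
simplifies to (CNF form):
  a ∨ g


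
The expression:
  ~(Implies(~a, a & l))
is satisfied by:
  {a: False}


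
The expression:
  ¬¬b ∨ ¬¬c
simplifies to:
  b ∨ c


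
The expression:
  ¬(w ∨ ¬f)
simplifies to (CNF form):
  f ∧ ¬w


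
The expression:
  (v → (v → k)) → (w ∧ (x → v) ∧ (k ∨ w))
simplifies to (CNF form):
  (v ∨ w) ∧ (v ∨ ¬x) ∧ (w ∨ ¬k) ∧ (v ∨ w ∨ ¬k) ∧ (v ∨ w ∨ ¬x) ∧ (v ∨ ¬k ∨ ¬x) ∧ (w ∨ ¬k ∨ ¬x)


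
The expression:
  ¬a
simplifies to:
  ¬a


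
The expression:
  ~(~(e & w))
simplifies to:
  e & w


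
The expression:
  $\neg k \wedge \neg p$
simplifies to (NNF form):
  $\neg k \wedge \neg p$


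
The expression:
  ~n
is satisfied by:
  {n: False}


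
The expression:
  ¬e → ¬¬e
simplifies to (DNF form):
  e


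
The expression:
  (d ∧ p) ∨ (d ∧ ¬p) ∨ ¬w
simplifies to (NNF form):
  d ∨ ¬w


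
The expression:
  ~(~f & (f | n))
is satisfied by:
  {f: True, n: False}
  {n: False, f: False}
  {n: True, f: True}


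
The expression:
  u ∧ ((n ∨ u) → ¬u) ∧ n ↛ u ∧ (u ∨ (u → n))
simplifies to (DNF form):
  False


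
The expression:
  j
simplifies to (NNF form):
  j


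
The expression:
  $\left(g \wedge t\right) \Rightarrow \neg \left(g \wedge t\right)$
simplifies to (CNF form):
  $\neg g \vee \neg t$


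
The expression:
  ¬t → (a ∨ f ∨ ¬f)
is always true.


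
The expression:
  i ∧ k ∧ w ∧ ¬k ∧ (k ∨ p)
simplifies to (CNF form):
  False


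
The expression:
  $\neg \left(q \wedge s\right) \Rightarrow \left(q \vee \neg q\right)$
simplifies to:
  $\text{True}$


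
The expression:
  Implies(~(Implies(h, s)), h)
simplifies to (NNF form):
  True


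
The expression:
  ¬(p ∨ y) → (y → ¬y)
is always true.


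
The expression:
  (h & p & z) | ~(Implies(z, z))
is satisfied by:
  {h: True, z: True, p: True}


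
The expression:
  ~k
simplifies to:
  ~k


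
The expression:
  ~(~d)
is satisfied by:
  {d: True}


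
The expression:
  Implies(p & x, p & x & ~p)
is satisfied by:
  {p: False, x: False}
  {x: True, p: False}
  {p: True, x: False}


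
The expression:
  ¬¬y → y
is always true.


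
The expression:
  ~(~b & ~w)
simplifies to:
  b | w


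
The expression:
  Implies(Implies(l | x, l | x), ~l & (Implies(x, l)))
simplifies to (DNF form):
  ~l & ~x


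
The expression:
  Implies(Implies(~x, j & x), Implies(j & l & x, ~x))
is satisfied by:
  {l: False, x: False, j: False}
  {j: True, l: False, x: False}
  {x: True, l: False, j: False}
  {j: True, x: True, l: False}
  {l: True, j: False, x: False}
  {j: True, l: True, x: False}
  {x: True, l: True, j: False}


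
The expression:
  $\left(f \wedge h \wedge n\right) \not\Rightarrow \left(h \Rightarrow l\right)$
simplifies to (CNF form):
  $f \wedge h \wedge n \wedge \neg l$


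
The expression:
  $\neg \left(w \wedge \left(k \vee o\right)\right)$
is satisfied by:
  {o: False, w: False, k: False}
  {k: True, o: False, w: False}
  {o: True, k: False, w: False}
  {k: True, o: True, w: False}
  {w: True, k: False, o: False}


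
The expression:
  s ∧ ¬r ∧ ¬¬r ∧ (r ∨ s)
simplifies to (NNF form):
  False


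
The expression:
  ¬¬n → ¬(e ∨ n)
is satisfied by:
  {n: False}


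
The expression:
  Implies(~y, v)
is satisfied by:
  {y: True, v: True}
  {y: True, v: False}
  {v: True, y: False}


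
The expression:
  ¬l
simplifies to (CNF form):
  ¬l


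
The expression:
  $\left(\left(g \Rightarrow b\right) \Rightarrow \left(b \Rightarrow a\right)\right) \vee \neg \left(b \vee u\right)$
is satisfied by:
  {a: True, b: False}
  {b: False, a: False}
  {b: True, a: True}


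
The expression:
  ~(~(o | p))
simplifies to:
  o | p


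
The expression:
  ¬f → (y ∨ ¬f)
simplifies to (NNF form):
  True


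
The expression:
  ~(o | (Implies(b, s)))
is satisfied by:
  {b: True, o: False, s: False}


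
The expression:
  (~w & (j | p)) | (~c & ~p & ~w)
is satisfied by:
  {p: True, j: True, c: False, w: False}
  {p: True, j: False, c: False, w: False}
  {j: True, p: False, c: False, w: False}
  {p: False, j: False, c: False, w: False}
  {p: True, c: True, j: True, w: False}
  {p: True, c: True, j: False, w: False}
  {c: True, j: True, p: False, w: False}


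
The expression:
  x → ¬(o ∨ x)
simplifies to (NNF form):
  ¬x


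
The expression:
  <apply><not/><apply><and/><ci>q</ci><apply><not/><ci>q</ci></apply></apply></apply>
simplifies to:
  <true/>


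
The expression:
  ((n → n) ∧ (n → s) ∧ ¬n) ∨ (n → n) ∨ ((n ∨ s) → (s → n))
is always true.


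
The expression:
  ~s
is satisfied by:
  {s: False}


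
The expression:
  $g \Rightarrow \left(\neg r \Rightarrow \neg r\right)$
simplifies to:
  $\text{True}$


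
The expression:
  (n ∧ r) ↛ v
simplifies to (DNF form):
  n ∧ r ∧ ¬v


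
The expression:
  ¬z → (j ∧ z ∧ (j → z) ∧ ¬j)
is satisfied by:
  {z: True}


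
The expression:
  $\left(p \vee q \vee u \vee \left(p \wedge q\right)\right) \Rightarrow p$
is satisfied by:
  {p: True, u: False, q: False}
  {q: True, p: True, u: False}
  {p: True, u: True, q: False}
  {q: True, p: True, u: True}
  {q: False, u: False, p: False}


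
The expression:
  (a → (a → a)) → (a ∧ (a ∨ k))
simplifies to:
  a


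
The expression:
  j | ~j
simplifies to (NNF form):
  True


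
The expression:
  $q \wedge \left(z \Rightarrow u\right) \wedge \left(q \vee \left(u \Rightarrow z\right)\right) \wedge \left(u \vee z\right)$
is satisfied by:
  {u: True, q: True}


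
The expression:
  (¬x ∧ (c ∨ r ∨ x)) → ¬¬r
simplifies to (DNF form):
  r ∨ x ∨ ¬c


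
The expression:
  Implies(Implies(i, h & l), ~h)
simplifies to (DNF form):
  ~h | (i & ~l)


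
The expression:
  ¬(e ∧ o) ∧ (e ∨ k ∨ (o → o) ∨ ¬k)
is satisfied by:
  {e: False, o: False}
  {o: True, e: False}
  {e: True, o: False}


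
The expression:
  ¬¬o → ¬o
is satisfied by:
  {o: False}


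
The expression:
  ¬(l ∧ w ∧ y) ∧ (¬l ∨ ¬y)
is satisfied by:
  {l: False, y: False}
  {y: True, l: False}
  {l: True, y: False}


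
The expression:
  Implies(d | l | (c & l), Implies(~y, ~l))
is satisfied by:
  {y: True, l: False}
  {l: False, y: False}
  {l: True, y: True}


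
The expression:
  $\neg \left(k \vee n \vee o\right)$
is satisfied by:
  {n: False, o: False, k: False}


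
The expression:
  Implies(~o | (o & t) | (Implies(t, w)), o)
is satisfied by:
  {o: True}


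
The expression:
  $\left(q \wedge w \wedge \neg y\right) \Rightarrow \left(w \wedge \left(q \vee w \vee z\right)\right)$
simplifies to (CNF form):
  $\text{True}$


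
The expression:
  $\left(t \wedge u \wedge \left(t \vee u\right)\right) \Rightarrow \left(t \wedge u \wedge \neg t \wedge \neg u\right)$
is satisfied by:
  {u: False, t: False}
  {t: True, u: False}
  {u: True, t: False}


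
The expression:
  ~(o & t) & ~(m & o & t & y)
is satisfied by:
  {o: False, t: False}
  {t: True, o: False}
  {o: True, t: False}


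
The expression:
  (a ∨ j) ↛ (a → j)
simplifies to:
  a ∧ ¬j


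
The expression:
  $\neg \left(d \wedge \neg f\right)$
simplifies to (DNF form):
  $f \vee \neg d$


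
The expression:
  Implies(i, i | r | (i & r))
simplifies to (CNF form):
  True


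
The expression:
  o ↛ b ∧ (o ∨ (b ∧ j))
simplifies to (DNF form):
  o ∧ ¬b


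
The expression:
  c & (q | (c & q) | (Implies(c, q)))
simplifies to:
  c & q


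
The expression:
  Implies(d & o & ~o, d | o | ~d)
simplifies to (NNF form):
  True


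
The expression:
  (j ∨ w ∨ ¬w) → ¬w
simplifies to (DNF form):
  ¬w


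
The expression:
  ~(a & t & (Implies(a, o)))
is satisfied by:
  {o: False, t: False, a: False}
  {a: True, o: False, t: False}
  {t: True, o: False, a: False}
  {a: True, t: True, o: False}
  {o: True, a: False, t: False}
  {a: True, o: True, t: False}
  {t: True, o: True, a: False}


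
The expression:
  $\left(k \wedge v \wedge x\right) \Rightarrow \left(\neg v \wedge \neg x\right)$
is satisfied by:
  {k: False, x: False, v: False}
  {v: True, k: False, x: False}
  {x: True, k: False, v: False}
  {v: True, x: True, k: False}
  {k: True, v: False, x: False}
  {v: True, k: True, x: False}
  {x: True, k: True, v: False}


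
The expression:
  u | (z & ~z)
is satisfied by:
  {u: True}


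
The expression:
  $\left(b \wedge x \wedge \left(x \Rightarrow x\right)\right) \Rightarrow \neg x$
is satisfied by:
  {x: False, b: False}
  {b: True, x: False}
  {x: True, b: False}


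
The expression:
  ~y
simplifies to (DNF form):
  ~y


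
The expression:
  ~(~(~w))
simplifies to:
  ~w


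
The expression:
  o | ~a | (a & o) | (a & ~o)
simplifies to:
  True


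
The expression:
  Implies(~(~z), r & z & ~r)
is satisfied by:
  {z: False}


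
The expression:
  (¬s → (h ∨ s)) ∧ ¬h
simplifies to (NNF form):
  s ∧ ¬h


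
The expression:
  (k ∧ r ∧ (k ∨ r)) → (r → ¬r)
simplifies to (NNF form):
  ¬k ∨ ¬r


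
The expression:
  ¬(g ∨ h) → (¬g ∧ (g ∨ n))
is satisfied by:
  {n: True, g: True, h: True}
  {n: True, g: True, h: False}
  {n: True, h: True, g: False}
  {n: True, h: False, g: False}
  {g: True, h: True, n: False}
  {g: True, h: False, n: False}
  {h: True, g: False, n: False}


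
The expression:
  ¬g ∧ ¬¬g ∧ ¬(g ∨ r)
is never true.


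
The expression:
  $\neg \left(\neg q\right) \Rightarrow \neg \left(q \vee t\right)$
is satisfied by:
  {q: False}


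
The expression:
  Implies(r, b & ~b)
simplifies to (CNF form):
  ~r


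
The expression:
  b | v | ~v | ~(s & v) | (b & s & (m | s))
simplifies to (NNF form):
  True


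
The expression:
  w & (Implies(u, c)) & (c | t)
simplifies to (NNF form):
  w & (c | t) & (c | ~u)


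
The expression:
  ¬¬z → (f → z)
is always true.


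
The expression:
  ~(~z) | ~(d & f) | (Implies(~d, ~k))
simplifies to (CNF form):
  True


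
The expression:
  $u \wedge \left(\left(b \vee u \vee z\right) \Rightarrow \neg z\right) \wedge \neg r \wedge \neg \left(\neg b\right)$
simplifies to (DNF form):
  $b \wedge u \wedge \neg r \wedge \neg z$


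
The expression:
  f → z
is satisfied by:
  {z: True, f: False}
  {f: False, z: False}
  {f: True, z: True}


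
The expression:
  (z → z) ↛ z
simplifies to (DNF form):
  ¬z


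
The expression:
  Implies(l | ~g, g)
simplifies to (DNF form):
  g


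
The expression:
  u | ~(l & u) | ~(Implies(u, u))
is always true.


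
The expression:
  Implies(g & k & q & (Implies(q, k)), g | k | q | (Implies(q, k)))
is always true.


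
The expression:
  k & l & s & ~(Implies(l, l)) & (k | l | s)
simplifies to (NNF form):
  False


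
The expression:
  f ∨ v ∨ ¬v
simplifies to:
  True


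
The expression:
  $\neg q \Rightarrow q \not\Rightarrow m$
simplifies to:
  $q$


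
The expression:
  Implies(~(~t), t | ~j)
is always true.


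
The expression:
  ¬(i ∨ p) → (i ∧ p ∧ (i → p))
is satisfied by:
  {i: True, p: True}
  {i: True, p: False}
  {p: True, i: False}


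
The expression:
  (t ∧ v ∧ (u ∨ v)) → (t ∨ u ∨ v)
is always true.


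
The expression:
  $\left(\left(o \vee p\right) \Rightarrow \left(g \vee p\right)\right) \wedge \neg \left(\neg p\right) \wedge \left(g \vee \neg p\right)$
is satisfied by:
  {p: True, g: True}


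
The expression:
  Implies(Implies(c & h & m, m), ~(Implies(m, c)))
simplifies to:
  m & ~c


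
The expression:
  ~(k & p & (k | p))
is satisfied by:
  {p: False, k: False}
  {k: True, p: False}
  {p: True, k: False}


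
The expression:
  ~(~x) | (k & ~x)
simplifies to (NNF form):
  k | x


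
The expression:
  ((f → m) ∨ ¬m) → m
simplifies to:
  m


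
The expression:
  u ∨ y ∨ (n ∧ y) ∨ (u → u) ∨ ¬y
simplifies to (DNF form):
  True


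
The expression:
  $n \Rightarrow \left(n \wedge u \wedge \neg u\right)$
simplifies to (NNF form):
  $\neg n$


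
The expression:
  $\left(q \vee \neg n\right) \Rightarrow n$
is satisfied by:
  {n: True}


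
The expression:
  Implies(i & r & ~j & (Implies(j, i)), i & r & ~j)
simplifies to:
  True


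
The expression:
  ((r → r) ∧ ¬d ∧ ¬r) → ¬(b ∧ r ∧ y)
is always true.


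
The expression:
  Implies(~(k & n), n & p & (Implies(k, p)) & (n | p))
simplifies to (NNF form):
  n & (k | p)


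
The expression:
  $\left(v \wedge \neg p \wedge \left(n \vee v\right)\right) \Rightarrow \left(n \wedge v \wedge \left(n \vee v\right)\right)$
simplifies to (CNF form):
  $n \vee p \vee \neg v$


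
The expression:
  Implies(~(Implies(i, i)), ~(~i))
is always true.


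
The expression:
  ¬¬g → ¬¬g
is always true.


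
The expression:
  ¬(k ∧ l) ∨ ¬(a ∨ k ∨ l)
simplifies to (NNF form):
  ¬k ∨ ¬l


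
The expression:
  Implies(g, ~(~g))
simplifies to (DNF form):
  True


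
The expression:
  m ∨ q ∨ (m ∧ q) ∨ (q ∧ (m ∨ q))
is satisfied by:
  {q: True, m: True}
  {q: True, m: False}
  {m: True, q: False}


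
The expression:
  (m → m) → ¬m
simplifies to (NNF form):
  ¬m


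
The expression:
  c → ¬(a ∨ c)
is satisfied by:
  {c: False}


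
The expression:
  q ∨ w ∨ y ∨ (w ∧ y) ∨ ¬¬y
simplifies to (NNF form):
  q ∨ w ∨ y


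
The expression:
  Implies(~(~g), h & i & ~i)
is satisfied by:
  {g: False}


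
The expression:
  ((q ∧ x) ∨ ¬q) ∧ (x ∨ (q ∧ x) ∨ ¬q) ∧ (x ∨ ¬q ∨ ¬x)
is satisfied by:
  {x: True, q: False}
  {q: False, x: False}
  {q: True, x: True}


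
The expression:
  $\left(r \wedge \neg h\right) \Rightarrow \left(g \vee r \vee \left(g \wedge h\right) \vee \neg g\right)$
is always true.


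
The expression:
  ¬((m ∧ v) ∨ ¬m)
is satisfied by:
  {m: True, v: False}


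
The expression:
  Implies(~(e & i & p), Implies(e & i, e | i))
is always true.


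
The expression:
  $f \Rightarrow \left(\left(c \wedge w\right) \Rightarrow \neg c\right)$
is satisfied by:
  {w: False, c: False, f: False}
  {f: True, w: False, c: False}
  {c: True, w: False, f: False}
  {f: True, c: True, w: False}
  {w: True, f: False, c: False}
  {f: True, w: True, c: False}
  {c: True, w: True, f: False}


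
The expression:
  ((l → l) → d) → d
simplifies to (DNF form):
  True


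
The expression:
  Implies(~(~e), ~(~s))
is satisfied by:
  {s: True, e: False}
  {e: False, s: False}
  {e: True, s: True}


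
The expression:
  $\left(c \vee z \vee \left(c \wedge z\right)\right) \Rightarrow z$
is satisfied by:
  {z: True, c: False}
  {c: False, z: False}
  {c: True, z: True}


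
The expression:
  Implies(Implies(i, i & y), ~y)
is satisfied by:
  {y: False}


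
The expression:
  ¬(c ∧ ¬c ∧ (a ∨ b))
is always true.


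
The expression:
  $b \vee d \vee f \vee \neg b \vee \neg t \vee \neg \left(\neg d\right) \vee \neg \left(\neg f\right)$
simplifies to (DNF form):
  $\text{True}$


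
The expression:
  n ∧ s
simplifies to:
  n ∧ s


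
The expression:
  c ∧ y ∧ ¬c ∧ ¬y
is never true.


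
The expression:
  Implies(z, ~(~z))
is always true.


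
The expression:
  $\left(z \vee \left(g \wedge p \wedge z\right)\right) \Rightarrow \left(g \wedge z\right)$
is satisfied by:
  {g: True, z: False}
  {z: False, g: False}
  {z: True, g: True}


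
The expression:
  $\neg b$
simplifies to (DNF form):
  $\neg b$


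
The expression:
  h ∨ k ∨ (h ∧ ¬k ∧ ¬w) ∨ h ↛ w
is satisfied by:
  {k: True, h: True}
  {k: True, h: False}
  {h: True, k: False}


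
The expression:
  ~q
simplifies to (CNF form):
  ~q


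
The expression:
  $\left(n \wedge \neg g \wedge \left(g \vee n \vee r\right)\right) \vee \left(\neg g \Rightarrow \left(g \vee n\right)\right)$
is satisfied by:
  {n: True, g: True}
  {n: True, g: False}
  {g: True, n: False}


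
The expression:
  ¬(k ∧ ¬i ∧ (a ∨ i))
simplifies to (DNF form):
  i ∨ ¬a ∨ ¬k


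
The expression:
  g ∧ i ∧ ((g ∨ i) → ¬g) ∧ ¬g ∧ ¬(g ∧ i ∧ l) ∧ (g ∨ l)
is never true.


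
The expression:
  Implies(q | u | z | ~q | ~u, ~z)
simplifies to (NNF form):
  ~z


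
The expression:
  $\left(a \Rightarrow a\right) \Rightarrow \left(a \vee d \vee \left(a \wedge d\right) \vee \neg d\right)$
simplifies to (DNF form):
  $\text{True}$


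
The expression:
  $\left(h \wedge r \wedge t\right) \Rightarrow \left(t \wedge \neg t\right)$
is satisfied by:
  {h: False, t: False, r: False}
  {r: True, h: False, t: False}
  {t: True, h: False, r: False}
  {r: True, t: True, h: False}
  {h: True, r: False, t: False}
  {r: True, h: True, t: False}
  {t: True, h: True, r: False}


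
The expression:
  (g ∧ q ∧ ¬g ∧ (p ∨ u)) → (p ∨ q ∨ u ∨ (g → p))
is always true.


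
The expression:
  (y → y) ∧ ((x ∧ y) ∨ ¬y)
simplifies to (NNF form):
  x ∨ ¬y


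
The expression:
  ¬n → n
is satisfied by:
  {n: True}


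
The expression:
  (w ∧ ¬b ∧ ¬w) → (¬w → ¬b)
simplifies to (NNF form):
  True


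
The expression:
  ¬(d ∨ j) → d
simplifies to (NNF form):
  d ∨ j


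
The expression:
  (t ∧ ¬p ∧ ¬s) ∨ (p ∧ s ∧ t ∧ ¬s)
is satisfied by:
  {t: True, p: False, s: False}


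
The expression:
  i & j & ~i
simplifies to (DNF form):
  False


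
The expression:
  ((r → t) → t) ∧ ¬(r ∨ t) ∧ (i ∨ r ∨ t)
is never true.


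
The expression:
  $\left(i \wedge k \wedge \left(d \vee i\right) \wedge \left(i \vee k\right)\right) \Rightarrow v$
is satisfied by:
  {v: True, k: False, i: False}
  {k: False, i: False, v: False}
  {i: True, v: True, k: False}
  {i: True, k: False, v: False}
  {v: True, k: True, i: False}
  {k: True, v: False, i: False}
  {i: True, k: True, v: True}


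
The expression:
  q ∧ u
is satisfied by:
  {u: True, q: True}


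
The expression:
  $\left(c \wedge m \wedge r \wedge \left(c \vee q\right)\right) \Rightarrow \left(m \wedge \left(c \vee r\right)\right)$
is always true.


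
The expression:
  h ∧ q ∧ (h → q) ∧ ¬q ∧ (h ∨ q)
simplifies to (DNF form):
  False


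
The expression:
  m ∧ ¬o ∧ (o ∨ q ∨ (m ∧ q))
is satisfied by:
  {m: True, q: True, o: False}


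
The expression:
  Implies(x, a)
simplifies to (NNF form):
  a | ~x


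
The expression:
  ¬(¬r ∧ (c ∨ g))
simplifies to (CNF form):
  (r ∨ ¬c) ∧ (r ∨ ¬g)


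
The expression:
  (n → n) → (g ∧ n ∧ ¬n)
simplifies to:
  False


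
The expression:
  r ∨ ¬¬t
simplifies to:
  r ∨ t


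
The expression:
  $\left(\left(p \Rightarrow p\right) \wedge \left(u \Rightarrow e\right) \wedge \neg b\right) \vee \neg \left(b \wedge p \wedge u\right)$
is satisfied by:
  {u: False, p: False, b: False}
  {b: True, u: False, p: False}
  {p: True, u: False, b: False}
  {b: True, p: True, u: False}
  {u: True, b: False, p: False}
  {b: True, u: True, p: False}
  {p: True, u: True, b: False}


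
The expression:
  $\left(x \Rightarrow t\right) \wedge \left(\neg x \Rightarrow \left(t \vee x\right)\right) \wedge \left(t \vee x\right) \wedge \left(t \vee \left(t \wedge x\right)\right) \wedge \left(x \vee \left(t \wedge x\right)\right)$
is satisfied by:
  {t: True, x: True}


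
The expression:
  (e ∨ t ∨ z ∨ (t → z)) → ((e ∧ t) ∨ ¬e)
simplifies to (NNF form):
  t ∨ ¬e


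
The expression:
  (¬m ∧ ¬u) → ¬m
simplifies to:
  True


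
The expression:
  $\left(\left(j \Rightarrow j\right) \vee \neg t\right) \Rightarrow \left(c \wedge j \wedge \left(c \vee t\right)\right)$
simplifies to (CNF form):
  $c \wedge j$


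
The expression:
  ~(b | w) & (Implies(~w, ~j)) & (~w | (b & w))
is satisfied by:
  {w: False, j: False, b: False}


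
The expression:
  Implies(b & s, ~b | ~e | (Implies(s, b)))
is always true.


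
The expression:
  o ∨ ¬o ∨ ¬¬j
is always true.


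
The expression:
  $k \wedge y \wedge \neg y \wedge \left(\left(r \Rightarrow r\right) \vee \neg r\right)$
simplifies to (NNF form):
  $\text{False}$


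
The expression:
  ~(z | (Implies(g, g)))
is never true.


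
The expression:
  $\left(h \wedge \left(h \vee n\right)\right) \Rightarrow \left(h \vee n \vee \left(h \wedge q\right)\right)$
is always true.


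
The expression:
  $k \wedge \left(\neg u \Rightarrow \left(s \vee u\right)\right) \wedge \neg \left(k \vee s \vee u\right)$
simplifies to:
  $\text{False}$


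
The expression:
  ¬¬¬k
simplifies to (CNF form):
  ¬k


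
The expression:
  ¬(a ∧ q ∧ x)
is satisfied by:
  {x: False, q: False, a: False}
  {a: True, x: False, q: False}
  {q: True, x: False, a: False}
  {a: True, q: True, x: False}
  {x: True, a: False, q: False}
  {a: True, x: True, q: False}
  {q: True, x: True, a: False}


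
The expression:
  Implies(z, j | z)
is always true.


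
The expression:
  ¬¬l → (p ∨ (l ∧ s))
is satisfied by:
  {p: True, s: True, l: False}
  {p: True, l: False, s: False}
  {s: True, l: False, p: False}
  {s: False, l: False, p: False}
  {p: True, s: True, l: True}
  {p: True, l: True, s: False}
  {s: True, l: True, p: False}


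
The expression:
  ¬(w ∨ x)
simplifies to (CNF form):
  ¬w ∧ ¬x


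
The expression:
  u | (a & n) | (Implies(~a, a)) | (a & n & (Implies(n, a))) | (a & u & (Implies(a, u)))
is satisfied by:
  {a: True, u: True}
  {a: True, u: False}
  {u: True, a: False}


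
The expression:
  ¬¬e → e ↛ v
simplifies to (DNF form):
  ¬e ∨ ¬v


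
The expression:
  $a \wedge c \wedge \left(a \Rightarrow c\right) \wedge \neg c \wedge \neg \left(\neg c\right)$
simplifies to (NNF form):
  $\text{False}$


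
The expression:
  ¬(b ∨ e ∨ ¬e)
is never true.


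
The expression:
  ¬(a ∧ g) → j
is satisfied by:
  {g: True, j: True, a: True}
  {g: True, j: True, a: False}
  {j: True, a: True, g: False}
  {j: True, a: False, g: False}
  {g: True, a: True, j: False}


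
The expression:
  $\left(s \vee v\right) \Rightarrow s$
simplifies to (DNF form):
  $s \vee \neg v$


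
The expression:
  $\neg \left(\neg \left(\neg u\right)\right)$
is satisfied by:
  {u: False}


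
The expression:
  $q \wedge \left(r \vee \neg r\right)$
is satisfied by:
  {q: True}


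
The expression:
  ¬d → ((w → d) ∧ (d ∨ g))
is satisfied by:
  {d: True, g: True, w: False}
  {d: True, g: False, w: False}
  {d: True, w: True, g: True}
  {d: True, w: True, g: False}
  {g: True, w: False, d: False}


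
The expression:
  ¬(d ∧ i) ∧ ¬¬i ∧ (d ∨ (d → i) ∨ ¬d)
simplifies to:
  i ∧ ¬d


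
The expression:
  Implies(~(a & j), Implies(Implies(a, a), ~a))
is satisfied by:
  {j: True, a: False}
  {a: False, j: False}
  {a: True, j: True}


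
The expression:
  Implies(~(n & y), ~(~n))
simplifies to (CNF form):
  n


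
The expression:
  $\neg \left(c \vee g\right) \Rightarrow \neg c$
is always true.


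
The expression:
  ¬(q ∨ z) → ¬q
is always true.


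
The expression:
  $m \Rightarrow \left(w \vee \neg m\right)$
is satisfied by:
  {w: True, m: False}
  {m: False, w: False}
  {m: True, w: True}


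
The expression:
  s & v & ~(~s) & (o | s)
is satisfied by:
  {s: True, v: True}


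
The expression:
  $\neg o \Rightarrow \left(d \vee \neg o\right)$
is always true.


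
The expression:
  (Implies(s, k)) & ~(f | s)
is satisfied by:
  {f: False, s: False}


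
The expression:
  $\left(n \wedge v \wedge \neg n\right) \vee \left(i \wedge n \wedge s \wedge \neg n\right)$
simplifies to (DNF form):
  $\text{False}$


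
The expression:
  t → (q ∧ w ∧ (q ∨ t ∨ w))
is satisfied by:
  {q: True, w: True, t: False}
  {q: True, w: False, t: False}
  {w: True, q: False, t: False}
  {q: False, w: False, t: False}
  {q: True, t: True, w: True}


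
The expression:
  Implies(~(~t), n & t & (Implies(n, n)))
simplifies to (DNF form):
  n | ~t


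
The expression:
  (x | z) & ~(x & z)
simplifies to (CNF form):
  (x | z) & (x | ~x) & (z | ~z) & (~x | ~z)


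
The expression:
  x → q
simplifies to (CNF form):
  q ∨ ¬x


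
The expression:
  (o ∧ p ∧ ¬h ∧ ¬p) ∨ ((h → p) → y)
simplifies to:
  y ∨ (h ∧ ¬p)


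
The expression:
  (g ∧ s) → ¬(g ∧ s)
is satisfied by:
  {s: False, g: False}
  {g: True, s: False}
  {s: True, g: False}
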